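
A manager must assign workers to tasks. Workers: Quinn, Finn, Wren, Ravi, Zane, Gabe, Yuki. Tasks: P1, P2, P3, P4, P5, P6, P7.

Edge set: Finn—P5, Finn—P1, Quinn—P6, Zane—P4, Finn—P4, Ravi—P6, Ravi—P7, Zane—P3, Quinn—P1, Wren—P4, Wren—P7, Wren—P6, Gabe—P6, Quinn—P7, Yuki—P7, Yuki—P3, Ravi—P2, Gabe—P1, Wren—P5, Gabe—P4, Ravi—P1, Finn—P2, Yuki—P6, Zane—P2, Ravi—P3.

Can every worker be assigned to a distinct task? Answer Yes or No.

Yes

One maximum matching: Quinn-P6, Finn-P1, Wren-P5, Ravi-P2, Zane-P3, Gabe-P4, Yuki-P7.
Every worker is matched, so this is a perfect matching.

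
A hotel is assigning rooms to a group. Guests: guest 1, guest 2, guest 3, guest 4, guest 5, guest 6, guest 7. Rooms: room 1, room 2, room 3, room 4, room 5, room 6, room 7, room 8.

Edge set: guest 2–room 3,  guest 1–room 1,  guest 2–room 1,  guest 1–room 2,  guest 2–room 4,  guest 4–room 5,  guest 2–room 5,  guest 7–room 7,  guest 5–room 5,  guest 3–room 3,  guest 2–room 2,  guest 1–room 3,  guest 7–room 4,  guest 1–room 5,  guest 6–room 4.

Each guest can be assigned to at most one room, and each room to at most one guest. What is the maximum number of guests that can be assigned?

For example, pair guest 1–room 1, guest 2–room 2, guest 3–room 3, guest 4–room 5, guest 6–room 4, guest 7–room 7.
The set {guest 4, guest 5} has only 1 neighbour ({room 5}), so by Hall's theorem at most 6 of the 7 guests can be matched.

6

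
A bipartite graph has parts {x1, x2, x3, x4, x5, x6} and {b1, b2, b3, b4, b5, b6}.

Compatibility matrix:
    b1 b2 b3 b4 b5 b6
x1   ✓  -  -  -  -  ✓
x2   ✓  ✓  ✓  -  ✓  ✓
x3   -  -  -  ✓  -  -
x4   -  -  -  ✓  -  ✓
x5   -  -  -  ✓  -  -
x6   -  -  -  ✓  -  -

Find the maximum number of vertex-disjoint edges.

4

A valid assignment of size 4: x1–b1, x2–b5, x3–b4, x4–b6.
The set {x3, x5, x6} has only 1 neighbour ({b4}), so by Hall's theorem at most 4 of the 6 left vertices can be matched.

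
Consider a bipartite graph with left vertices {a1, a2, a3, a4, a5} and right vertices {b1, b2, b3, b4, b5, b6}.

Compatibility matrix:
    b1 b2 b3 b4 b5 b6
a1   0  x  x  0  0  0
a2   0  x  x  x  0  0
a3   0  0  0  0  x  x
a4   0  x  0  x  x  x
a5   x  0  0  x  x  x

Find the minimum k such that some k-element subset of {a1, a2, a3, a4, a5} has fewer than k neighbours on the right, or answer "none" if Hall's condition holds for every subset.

A matching saturating every left vertex exists, for instance a1→b2, a2→b3, a3→b6, a4→b4, a5→b5.
By Hall's marriage theorem, this means |N(S)| ≥ |S| for every subset S, so no violating subset exists.

none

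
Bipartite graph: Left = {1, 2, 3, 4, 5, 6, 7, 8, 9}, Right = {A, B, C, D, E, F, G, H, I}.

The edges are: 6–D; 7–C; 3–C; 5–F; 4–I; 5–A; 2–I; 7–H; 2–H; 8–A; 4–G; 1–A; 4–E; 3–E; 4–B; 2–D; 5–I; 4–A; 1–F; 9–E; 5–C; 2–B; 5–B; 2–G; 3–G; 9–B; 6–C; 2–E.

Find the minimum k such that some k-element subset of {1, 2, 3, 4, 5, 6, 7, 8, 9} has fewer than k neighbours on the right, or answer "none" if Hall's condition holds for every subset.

A matching saturating every left vertex exists, for instance 1→F, 2→E, 3→C, 4→G, 5→I, 6→D, 7→H, 8→A, 9→B.
By Hall's marriage theorem, this means |N(S)| ≥ |S| for every subset S, so no violating subset exists.

none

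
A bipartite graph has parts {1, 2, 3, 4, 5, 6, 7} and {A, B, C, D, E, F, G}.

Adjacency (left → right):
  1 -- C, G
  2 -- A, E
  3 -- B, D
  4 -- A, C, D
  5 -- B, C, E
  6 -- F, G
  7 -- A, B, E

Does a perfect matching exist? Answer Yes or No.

Yes

A valid assignment of size 7: 1–G, 2–A, 3–D, 4–C, 5–E, 6–F, 7–B.
All 7 left vertices are covered.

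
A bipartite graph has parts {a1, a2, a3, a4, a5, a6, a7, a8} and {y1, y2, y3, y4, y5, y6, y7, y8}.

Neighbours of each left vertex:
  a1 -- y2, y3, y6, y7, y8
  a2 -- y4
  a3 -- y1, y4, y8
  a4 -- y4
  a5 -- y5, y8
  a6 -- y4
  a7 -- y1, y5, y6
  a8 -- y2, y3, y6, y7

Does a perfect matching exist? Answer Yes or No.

The set {a2, a4, a6} has only 1 neighbour ({y4}), so by Hall's theorem at most 6 of the 8 left vertices can be matched.
Hence no matching covers every left vertex.

No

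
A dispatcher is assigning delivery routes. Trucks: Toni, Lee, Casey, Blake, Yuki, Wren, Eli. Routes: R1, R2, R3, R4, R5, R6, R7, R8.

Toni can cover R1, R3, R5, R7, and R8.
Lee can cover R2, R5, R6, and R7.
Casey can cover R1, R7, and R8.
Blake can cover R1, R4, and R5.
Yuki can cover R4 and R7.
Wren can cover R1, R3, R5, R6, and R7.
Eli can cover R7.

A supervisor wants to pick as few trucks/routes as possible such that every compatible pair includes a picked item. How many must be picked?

7

{Toni, Lee, Casey, Blake, Yuki, Wren, Eli} is a vertex cover of size 7: every edge has an endpoint in this set.
No smaller cover exists because Toni–R1, Lee–R6, Casey–R8, Blake–R5, Yuki–R4, Wren–R3, Eli–R7 is a matching of size 7, and a cover must include an endpoint of each of these disjoint edges (König's theorem).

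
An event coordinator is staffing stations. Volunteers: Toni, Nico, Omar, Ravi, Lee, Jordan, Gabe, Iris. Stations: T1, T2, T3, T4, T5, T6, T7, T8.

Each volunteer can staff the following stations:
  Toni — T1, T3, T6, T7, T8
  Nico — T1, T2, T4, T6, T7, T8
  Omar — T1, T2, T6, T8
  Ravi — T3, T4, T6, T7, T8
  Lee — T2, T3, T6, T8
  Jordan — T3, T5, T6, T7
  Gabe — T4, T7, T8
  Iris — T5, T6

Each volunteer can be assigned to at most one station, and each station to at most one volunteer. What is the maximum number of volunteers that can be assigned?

For example, pair Toni→T8, Nico→T4, Omar→T1, Ravi→T3, Lee→T2, Jordan→T5, Gabe→T7, Iris→T6.
All 8 volunteers are matched, so no larger matching exists.

8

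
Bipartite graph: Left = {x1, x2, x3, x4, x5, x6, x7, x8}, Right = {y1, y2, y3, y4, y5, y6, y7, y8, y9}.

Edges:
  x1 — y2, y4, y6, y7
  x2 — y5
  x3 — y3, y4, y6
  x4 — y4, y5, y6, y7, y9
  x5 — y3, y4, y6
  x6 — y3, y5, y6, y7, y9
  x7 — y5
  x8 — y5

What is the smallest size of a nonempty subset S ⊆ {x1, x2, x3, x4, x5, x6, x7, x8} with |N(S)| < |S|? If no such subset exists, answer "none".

Take S = {x2, x7}. Its neighbourhood is {y5}, so |N(S)| = 1 < |S| = 2.
No single vertex violates Hall's condition since each has at least one neighbour, so 2 is the minimum.

2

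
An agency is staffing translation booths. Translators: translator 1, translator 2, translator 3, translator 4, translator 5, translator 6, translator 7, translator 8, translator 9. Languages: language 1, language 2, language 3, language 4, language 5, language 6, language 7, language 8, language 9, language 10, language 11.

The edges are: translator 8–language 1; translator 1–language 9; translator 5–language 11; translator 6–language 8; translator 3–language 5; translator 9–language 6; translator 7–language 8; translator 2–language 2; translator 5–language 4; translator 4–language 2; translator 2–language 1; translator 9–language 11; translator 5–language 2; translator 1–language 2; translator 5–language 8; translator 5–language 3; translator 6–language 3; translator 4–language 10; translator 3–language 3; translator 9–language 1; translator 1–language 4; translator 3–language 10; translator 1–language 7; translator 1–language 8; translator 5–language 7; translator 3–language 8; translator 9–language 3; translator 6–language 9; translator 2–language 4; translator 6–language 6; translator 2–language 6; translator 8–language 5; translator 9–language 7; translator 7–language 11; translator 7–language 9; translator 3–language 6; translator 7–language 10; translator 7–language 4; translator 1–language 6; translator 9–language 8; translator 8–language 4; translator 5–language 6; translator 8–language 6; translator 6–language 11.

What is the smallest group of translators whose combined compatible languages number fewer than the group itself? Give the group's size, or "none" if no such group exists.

none

A matching saturating every translator exists, for instance translator 1→language 6, translator 2→language 1, translator 3→language 10, translator 4→language 2, translator 5→language 7, translator 6→language 3, translator 7→language 11, translator 8→language 4, translator 9→language 8.
By Hall's marriage theorem, this means |N(S)| ≥ |S| for every subset S, so no violating subset exists.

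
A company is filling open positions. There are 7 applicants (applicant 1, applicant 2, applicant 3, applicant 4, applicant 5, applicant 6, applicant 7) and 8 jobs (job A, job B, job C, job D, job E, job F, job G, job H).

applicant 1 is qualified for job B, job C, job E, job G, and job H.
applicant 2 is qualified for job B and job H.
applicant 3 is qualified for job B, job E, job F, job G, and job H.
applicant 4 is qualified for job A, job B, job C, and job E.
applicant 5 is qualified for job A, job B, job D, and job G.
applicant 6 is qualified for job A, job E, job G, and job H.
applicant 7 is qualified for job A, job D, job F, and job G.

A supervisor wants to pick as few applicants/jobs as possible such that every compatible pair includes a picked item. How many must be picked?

{applicant 1, applicant 2, applicant 3, applicant 4, applicant 5, applicant 6, applicant 7} is a vertex cover of size 7: every edge has an endpoint in this set.
No smaller cover exists because applicant 1–job B, applicant 2–job H, applicant 3–job F, applicant 4–job E, applicant 5–job D, applicant 6–job G, applicant 7–job A is a matching of size 7, and a cover must include an endpoint of each of these disjoint edges (König's theorem).

7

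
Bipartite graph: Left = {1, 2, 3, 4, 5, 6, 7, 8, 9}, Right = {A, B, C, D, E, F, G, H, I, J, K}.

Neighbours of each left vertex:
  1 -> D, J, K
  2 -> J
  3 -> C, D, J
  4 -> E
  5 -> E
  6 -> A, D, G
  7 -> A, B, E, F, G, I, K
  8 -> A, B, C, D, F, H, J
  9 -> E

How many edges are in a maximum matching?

One maximum matching: 1→K, 2→J, 3→C, 4→E, 6→D, 7→G, 8→A.
The set {4, 5, 9} has only 1 neighbour ({E}), so by Hall's theorem at most 7 of the 9 left vertices can be matched.

7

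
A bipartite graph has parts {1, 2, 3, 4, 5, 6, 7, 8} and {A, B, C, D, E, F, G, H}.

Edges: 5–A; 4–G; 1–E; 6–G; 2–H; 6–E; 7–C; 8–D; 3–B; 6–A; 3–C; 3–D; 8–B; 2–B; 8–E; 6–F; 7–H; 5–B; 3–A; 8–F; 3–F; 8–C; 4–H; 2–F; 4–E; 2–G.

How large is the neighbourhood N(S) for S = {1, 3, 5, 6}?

The union of neighbours of {1, 3, 5, 6} is {A, B, C, D, E, F, G}, which has 7 elements.
Since |N(S)| = 7 ≥ |S| = 4, Hall's condition holds for this subset.

7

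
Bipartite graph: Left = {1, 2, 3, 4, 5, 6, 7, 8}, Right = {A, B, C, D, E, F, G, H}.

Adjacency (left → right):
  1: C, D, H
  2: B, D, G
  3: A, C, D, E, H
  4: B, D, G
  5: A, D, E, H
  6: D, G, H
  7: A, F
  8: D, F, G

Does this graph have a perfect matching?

Yes

For example, pair 1–C, 2–G, 3–E, 4–B, 5–D, 6–H, 7–A, 8–F.
Every left vertex is matched, so this is a perfect matching.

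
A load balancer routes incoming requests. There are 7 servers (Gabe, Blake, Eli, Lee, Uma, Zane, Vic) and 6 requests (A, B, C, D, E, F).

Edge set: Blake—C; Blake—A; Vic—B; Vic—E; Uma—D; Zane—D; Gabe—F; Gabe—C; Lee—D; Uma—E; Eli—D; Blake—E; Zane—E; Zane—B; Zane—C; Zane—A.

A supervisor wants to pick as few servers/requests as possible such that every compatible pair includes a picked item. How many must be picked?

6

The 6 edges Gabe–F, Blake–C, Eli–D, Uma–E, Zane–A, Vic–B form a matching, so any vertex cover needs at least 6 vertices (one per matched edge).
Conversely {Gabe, Blake, Uma, Zane, Vic, D} meets every edge and has exactly 6 vertices, so 6 is optimal.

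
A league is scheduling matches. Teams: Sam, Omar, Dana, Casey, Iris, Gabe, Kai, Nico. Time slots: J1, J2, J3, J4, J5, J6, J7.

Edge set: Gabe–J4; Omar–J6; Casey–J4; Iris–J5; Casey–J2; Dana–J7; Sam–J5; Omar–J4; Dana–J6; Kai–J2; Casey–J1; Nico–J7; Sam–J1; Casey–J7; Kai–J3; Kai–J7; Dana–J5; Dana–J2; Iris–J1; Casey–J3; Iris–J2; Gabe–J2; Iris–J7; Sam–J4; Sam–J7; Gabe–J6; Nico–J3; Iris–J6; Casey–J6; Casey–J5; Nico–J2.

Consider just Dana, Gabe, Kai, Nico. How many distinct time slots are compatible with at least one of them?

The union of neighbours of {Dana, Gabe, Kai, Nico} is {J2, J3, J4, J5, J6, J7}, which has 6 elements.
Since |N(S)| = 6 ≥ |S| = 4, Hall's condition holds for this subset.

6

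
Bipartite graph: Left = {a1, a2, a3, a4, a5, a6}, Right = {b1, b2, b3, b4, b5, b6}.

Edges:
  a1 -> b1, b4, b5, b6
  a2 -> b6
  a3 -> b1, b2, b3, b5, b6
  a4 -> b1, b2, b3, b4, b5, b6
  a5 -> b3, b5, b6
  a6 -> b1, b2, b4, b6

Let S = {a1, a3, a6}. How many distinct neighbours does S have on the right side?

6

The union of neighbours of {a1, a3, a6} is {b1, b2, b3, b4, b5, b6}, which has 6 elements.
Since |N(S)| = 6 ≥ |S| = 3, Hall's condition holds for this subset.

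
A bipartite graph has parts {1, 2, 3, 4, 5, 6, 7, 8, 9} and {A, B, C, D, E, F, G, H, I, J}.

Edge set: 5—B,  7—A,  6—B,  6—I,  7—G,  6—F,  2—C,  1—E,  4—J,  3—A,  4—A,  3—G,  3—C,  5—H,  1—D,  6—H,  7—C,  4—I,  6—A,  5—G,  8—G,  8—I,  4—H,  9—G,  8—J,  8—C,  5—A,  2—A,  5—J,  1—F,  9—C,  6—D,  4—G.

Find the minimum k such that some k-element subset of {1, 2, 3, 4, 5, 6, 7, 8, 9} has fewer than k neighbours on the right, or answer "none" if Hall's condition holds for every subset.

Take S = {2, 3, 7, 9}. Its neighbourhood is {A, C, G}, so |N(S)| = 3 < |S| = 4.
Every subset of size less than 4 has at least as many neighbours as members, so 4 is the minimum.

4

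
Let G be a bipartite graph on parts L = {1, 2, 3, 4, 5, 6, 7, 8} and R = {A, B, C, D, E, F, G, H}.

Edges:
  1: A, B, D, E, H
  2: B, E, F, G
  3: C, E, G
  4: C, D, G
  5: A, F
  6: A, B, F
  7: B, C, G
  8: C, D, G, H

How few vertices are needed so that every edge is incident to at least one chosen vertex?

{1, 2, 3, 4, 5, 6, 7, 8} is a vertex cover of size 8: every edge has an endpoint in this set.
No smaller cover exists because 1–H, 2–B, 3–E, 4–D, 5–A, 6–F, 7–C, 8–G is a matching of size 8, and a cover must include an endpoint of each of these disjoint edges (König's theorem).

8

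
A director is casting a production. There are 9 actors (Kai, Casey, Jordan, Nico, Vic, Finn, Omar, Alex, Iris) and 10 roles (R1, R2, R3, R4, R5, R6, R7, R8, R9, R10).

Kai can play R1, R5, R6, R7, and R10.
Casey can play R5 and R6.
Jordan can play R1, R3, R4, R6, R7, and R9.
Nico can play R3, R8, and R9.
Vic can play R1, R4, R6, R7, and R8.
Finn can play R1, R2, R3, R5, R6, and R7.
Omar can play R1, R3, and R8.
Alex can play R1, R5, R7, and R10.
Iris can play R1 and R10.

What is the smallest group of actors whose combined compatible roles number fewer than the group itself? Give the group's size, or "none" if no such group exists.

A matching saturating every actor exists, for instance Kai→R6, Casey→R5, Jordan→R9, Nico→R8, Vic→R4, Finn→R2, Omar→R3, Alex→R7, Iris→R10.
By Hall's marriage theorem, this means |N(S)| ≥ |S| for every subset S, so no violating subset exists.

none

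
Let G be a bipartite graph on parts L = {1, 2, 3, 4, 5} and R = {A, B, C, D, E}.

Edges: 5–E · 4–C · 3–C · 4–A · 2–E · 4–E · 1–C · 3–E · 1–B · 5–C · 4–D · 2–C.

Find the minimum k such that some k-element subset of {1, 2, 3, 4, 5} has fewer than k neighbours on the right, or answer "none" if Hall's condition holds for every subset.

Take S = {2, 3, 5}. Its neighbourhood is {C, E}, so |N(S)| = 2 < |S| = 3.
Every subset of size less than 3 has at least as many neighbours as members, so 3 is the minimum.

3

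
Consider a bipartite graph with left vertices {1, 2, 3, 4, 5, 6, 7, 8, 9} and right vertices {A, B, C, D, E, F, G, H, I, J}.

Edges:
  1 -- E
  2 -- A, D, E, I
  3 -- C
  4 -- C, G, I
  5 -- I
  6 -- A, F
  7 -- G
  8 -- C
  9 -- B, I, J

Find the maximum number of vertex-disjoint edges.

For example, pair 1→E, 2→D, 3→C, 4→G, 5→I, 6→F, 9→B.
The set {3, 4, 5, 7, 8} has only 3 neighbours ({C, G, I}), so by Hall's theorem at most 7 of the 9 left vertices can be matched.

7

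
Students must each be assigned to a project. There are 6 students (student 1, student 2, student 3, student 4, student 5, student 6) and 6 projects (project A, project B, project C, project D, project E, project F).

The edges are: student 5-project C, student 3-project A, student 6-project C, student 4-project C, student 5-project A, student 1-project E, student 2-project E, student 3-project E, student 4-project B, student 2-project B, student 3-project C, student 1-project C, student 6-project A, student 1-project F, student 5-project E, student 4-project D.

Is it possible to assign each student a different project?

For example, pair student 1–project F, student 2–project B, student 3–project A, student 4–project D, student 5–project E, student 6–project C.
Every student is matched, so this is a perfect matching.

Yes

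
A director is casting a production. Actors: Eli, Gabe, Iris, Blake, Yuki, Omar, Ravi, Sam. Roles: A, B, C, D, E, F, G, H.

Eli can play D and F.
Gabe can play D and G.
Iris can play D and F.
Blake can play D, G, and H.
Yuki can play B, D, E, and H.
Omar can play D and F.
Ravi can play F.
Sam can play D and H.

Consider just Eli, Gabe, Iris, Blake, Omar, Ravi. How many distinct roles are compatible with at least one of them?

4

The union of neighbours of {Eli, Gabe, Iris, Blake, Omar, Ravi} is {D, F, G, H}, which has 4 elements.
Since |N(S)| = 4 < |S| = 6, Hall's condition fails for this subset.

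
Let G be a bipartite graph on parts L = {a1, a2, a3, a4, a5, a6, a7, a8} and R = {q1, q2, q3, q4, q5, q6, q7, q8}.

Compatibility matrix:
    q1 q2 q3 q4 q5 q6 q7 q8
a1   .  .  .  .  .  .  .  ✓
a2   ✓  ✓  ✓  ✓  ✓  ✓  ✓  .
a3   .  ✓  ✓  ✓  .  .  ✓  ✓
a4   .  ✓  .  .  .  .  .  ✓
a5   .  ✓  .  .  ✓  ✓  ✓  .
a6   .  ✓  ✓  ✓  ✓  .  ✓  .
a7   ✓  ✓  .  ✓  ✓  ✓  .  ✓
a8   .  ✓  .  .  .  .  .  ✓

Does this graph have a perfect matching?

No

The set {a1, a4, a8} has only 2 neighbours ({q2, q8}), so by Hall's theorem at most 7 of the 8 left vertices can be matched.
Hence no matching covers every left vertex.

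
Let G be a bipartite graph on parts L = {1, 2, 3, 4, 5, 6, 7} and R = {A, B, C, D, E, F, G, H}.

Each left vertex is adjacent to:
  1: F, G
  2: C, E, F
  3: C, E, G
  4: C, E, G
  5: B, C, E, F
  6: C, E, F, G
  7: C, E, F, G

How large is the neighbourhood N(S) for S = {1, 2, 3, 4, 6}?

4

The union of neighbours of {1, 2, 3, 4, 6} is {C, E, F, G}, which has 4 elements.
Since |N(S)| = 4 < |S| = 5, Hall's condition fails for this subset.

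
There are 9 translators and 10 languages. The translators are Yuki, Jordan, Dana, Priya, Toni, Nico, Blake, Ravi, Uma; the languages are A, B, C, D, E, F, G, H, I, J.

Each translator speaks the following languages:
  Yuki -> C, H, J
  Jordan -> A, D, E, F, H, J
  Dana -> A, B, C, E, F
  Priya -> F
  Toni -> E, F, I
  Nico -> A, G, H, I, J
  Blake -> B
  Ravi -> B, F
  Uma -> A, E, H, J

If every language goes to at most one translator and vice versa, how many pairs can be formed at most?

8

For example, pair Yuki–C, Jordan–J, Dana–A, Priya–F, Toni–I, Nico–G, Blake–B, Uma–E.
The set {Priya, Blake, Ravi} has only 2 neighbours ({B, F}), so by Hall's theorem at most 8 of the 9 translators can be matched.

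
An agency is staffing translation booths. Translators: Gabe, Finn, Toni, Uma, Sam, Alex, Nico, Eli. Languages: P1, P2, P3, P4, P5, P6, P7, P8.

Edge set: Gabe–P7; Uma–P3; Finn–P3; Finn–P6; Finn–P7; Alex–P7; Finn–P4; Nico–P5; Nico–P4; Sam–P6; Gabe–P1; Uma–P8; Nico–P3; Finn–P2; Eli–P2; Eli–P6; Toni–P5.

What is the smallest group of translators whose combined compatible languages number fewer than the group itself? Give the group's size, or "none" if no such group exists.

none

A matching saturating every translator exists, for instance Gabe→P1, Finn→P3, Toni→P5, Uma→P8, Sam→P6, Alex→P7, Nico→P4, Eli→P2.
By Hall's marriage theorem, this means |N(S)| ≥ |S| for every subset S, so no violating subset exists.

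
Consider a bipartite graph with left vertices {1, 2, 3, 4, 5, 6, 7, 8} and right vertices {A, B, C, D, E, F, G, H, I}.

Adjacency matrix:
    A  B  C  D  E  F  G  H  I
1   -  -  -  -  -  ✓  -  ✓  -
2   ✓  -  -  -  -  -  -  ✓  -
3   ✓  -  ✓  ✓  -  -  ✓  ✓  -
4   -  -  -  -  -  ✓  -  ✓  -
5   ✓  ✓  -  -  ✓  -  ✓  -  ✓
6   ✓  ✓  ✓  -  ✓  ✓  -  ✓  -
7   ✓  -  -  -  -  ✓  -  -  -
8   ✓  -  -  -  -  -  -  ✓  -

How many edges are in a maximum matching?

6

A valid assignment of size 6: 1–H, 2–A, 3–D, 4–F, 5–G, 6–E.
The set {1, 2, 4, 7, 8} has only 3 neighbours ({A, F, H}), so by Hall's theorem at most 6 of the 8 left vertices can be matched.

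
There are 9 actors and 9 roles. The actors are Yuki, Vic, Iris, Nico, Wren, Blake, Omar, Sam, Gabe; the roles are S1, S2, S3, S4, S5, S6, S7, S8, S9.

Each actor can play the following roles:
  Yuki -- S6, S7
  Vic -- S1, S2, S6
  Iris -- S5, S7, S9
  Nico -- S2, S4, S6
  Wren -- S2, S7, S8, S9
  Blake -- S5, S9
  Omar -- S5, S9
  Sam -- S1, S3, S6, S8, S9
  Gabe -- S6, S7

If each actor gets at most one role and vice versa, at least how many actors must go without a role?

One maximum matching: Yuki→S6, Vic→S2, Iris→S7, Nico→S4, Wren→S8, Blake→S5, Omar→S9, Sam→S3.
The set {Yuki, Iris, Blake, Omar, Gabe} has only 4 neighbours ({S5, S6, S7, S9}), so by Hall's theorem at most 8 of the 9 actors can be matched.
That matches 8 of the 9, leaving 1 unmatched; no matching can do better.

1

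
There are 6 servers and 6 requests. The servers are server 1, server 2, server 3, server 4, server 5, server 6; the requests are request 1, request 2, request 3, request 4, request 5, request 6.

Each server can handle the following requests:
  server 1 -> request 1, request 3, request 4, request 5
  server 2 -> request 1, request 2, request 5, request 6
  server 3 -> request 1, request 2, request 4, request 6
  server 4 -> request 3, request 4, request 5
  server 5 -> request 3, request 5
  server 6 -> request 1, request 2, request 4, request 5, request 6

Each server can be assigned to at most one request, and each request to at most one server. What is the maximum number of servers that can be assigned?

One maximum matching: server 1-request 1, server 2-request 2, server 3-request 4, server 4-request 5, server 5-request 3, server 6-request 6.
This saturates every server, so 6 is the maximum.

6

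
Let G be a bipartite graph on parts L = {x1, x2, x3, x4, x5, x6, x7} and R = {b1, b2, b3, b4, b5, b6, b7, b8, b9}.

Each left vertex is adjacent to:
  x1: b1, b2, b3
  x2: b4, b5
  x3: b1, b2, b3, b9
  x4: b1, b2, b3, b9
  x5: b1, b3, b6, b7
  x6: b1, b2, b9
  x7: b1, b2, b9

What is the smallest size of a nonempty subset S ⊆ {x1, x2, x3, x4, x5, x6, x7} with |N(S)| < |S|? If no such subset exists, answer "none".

Take S = {x1, x3, x4, x6, x7}. Its neighbourhood is {b1, b2, b3, b9}, so |N(S)| = 4 < |S| = 5.
Every subset of size less than 5 has at least as many neighbours as members, so 5 is the minimum.

5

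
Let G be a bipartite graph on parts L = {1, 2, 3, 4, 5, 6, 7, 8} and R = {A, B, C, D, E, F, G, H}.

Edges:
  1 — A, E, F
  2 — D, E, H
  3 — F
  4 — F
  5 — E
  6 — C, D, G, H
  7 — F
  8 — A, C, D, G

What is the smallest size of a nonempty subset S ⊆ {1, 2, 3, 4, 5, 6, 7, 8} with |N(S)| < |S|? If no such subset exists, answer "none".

Take S = {3, 4}. Its neighbourhood is {F}, so |N(S)| = 1 < |S| = 2.
No single vertex violates Hall's condition since each has at least one neighbour, so 2 is the minimum.

2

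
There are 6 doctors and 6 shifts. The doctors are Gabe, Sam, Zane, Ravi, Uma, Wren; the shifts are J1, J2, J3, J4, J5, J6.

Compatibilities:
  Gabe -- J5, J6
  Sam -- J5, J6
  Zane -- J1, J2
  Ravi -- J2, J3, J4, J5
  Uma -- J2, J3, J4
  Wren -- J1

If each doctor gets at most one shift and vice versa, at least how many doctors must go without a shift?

0

For example, pair Gabe-J5, Sam-J6, Zane-J2, Ravi-J3, Uma-J4, Wren-J1.
This saturates every doctor, so 6 is the maximum.
That matches 6 of the 6, leaving 0 unmatched; no matching can do better.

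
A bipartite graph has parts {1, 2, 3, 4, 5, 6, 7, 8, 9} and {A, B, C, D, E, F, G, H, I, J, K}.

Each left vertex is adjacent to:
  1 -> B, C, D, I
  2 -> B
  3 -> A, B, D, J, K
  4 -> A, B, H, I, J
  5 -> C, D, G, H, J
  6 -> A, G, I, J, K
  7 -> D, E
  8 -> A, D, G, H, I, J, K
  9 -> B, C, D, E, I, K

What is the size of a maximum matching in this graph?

9

One maximum matching: 1-C, 2-B, 3-J, 4-H, 5-D, 6-A, 7-E, 8-G, 9-K.
All 9 left vertices are matched, so no larger matching exists.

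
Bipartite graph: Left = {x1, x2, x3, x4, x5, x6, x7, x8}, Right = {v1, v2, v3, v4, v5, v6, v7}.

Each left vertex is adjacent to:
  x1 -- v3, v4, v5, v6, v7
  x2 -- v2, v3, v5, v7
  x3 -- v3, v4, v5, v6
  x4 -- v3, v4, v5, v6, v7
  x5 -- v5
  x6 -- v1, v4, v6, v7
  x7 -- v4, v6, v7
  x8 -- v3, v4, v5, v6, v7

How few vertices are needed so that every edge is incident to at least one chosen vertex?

A maximum matching has 7 edges (e.g. x1–v3, x2–v2, x3–v4, x4–v7, x5–v5, x6–v1, x7–v6).
By König's theorem the minimum vertex cover has the same size. One such cover is {x2, x6, v3, v4, v5, v6, v7}.

7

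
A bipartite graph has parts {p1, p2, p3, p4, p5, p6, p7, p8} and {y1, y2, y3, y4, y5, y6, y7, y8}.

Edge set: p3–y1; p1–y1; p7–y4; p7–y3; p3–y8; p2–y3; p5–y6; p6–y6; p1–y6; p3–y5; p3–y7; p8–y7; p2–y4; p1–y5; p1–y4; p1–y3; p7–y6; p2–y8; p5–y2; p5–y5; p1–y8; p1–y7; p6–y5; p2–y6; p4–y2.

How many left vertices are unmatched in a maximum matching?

0

One maximum matching: p1–y3, p2–y8, p3–y1, p4–y2, p5–y5, p6–y6, p7–y4, p8–y7.
All 8 left vertices are matched, so no larger matching exists.
That matches 8 of the 8, leaving 0 unmatched; no matching can do better.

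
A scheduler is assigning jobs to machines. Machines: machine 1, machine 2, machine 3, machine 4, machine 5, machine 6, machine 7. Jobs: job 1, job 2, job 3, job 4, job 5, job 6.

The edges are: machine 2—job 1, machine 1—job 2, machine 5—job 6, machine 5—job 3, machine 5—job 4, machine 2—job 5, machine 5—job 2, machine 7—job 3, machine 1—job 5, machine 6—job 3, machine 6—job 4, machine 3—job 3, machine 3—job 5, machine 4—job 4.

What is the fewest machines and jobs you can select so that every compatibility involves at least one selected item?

{machine 1, machine 2, machine 3, machine 5, job 3, job 4} is a vertex cover of size 6: every edge has an endpoint in this set.
No smaller cover exists because machine 1–job 2, machine 2–job 1, machine 3–job 5, machine 4–job 4, machine 5–job 6, machine 6–job 3 is a matching of size 6, and a cover must include an endpoint of each of these disjoint edges (König's theorem).

6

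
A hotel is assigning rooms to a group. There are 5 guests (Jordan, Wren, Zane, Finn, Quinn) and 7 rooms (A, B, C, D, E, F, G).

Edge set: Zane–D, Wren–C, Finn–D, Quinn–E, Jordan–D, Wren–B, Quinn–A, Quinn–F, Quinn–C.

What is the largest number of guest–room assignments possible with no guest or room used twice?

One maximum matching: Jordan→D, Wren→B, Quinn→E.
The set {Jordan, Zane, Finn} has only 1 neighbour ({D}), so by Hall's theorem at most 3 of the 5 guests can be matched.

3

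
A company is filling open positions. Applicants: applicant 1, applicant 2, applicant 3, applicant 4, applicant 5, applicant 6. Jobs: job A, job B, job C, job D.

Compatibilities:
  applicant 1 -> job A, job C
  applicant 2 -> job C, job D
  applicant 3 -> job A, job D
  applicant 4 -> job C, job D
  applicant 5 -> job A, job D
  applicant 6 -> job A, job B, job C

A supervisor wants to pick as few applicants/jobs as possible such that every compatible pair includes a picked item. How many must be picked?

The 4 edges applicant 1–job C, applicant 2–job D, applicant 3–job A, applicant 6–job B form a matching, so any vertex cover needs at least 4 vertices (one per matched edge).
Conversely {applicant 6, job A, job C, job D} meets every edge and has exactly 4 vertices, so 4 is optimal.

4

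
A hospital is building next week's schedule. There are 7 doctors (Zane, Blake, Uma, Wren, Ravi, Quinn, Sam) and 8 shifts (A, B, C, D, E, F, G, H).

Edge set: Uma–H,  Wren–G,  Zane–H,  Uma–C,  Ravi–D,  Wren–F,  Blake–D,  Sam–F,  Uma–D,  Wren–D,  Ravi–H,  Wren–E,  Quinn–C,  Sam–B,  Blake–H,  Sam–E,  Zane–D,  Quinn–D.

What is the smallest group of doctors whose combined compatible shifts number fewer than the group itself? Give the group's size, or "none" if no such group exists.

Take S = {Zane, Blake, Ravi}. Its neighbourhood is {D, H}, so |N(S)| = 2 < |S| = 3.
Every subset of size less than 3 has at least as many neighbours as members, so 3 is the minimum.

3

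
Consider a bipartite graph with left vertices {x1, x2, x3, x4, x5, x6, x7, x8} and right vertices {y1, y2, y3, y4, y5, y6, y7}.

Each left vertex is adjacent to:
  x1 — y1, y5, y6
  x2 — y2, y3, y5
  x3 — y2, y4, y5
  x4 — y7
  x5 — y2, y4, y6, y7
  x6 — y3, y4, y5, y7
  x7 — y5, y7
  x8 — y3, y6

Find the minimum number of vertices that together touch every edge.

7

{x1, y2, y3, y4, y5, y6, y7} is a vertex cover of size 7: every edge has an endpoint in this set.
No smaller cover exists because x1–y1, x2–y3, x3–y2, x4–y7, x5–y6, x6–y4, x7–y5 is a matching of size 7, and a cover must include an endpoint of each of these disjoint edges (König's theorem).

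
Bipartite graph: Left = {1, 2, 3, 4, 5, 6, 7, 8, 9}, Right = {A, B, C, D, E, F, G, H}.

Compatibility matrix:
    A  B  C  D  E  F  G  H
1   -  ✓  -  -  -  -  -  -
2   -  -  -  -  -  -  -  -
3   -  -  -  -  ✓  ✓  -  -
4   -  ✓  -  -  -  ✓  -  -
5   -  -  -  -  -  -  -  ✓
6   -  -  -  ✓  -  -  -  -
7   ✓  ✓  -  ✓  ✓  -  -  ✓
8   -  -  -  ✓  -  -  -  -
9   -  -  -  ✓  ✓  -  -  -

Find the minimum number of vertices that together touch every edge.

The 6 edges 1–B, 3–E, 4–F, 5–H, 6–D, 7–A form a matching, so any vertex cover needs at least 6 vertices (one per matched edge).
Conversely {5, 7, B, D, E, F} meets every edge and has exactly 6 vertices, so 6 is optimal.

6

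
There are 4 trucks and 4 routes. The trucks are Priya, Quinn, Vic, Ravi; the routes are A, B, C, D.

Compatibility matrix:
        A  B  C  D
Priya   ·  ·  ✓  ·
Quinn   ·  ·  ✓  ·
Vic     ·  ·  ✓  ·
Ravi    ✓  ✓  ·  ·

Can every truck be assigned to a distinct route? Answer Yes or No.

No

The set {Priya, Quinn, Vic} has only 1 neighbour ({C}), so by Hall's theorem at most 2 of the 4 trucks can be matched.
Hence no matching covers every truck.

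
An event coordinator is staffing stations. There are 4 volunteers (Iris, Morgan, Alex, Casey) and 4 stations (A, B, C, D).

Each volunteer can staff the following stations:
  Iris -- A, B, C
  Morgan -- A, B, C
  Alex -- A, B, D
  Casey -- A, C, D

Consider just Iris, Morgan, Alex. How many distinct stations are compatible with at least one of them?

4

The union of neighbours of {Iris, Morgan, Alex} is {A, B, C, D}, which has 4 elements.
Since |N(S)| = 4 ≥ |S| = 3, Hall's condition holds for this subset.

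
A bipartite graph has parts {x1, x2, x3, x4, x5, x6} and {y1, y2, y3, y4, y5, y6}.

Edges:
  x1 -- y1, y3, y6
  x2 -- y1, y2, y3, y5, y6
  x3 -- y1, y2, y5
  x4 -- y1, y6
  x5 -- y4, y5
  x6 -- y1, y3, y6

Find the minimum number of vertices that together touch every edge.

{x1, x2, x3, x4, x5, x6} is a vertex cover of size 6: every edge has an endpoint in this set.
No smaller cover exists because x1–y1, x2–y2, x3–y5, x4–y6, x5–y4, x6–y3 is a matching of size 6, and a cover must include an endpoint of each of these disjoint edges (König's theorem).

6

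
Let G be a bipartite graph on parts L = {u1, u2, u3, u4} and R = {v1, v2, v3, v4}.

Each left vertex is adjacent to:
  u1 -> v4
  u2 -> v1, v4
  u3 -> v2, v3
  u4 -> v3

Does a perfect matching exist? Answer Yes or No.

For example, pair u1→v4, u2→v1, u3→v2, u4→v3.
All 4 left vertices are covered.

Yes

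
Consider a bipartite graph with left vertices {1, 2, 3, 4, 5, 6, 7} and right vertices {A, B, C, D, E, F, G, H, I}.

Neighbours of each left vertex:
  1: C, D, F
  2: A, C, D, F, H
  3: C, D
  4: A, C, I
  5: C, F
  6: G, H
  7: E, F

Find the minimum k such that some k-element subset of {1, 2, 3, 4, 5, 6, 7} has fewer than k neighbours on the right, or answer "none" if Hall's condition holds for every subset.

A matching saturating every left vertex exists, for instance 1→C, 2→A, 3→D, 4→I, 5→F, 6→G, 7→E.
By Hall's marriage theorem, this means |N(S)| ≥ |S| for every subset S, so no violating subset exists.

none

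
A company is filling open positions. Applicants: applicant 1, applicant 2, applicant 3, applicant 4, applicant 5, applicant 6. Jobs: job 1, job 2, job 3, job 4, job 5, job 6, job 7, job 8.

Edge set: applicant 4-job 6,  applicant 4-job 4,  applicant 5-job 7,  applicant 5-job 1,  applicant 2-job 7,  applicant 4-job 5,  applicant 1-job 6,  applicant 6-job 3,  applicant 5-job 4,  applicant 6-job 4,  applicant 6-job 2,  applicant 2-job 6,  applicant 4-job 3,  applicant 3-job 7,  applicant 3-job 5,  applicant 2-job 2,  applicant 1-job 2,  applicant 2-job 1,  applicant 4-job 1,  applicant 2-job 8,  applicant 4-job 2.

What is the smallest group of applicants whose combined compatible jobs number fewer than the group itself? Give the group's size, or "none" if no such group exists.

A matching saturating every applicant exists, for instance applicant 1→job 6, applicant 2→job 7, applicant 3→job 5, applicant 4→job 4, applicant 5→job 1, applicant 6→job 2.
By Hall's marriage theorem, this means |N(S)| ≥ |S| for every subset S, so no violating subset exists.

none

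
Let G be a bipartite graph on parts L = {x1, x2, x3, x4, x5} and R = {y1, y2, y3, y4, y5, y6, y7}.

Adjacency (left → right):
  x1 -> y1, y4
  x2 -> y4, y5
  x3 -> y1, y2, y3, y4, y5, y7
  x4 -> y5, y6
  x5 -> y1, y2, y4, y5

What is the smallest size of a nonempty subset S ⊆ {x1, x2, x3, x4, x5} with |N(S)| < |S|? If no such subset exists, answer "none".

A matching saturating every left vertex exists, for instance x1→y4, x2→y5, x3→y7, x4→y6, x5→y1.
By Hall's marriage theorem, this means |N(S)| ≥ |S| for every subset S, so no violating subset exists.

none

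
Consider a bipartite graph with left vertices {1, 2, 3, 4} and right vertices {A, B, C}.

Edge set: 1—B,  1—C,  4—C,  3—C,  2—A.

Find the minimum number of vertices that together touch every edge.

3

{1, 2, C} is a vertex cover of size 3: every edge has an endpoint in this set.
No smaller cover exists because 1–B, 2–A, 3–C is a matching of size 3, and a cover must include an endpoint of each of these disjoint edges (König's theorem).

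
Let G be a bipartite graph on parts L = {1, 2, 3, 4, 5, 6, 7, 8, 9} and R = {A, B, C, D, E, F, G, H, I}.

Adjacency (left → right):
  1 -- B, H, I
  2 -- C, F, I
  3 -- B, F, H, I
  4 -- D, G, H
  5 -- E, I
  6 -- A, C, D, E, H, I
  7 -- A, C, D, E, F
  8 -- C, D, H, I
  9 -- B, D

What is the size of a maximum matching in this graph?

One maximum matching: 1→H, 2→C, 3→F, 4→G, 5→I, 6→E, 7→A, 8→D, 9→B.
This saturates every left vertex, so 9 is the maximum.

9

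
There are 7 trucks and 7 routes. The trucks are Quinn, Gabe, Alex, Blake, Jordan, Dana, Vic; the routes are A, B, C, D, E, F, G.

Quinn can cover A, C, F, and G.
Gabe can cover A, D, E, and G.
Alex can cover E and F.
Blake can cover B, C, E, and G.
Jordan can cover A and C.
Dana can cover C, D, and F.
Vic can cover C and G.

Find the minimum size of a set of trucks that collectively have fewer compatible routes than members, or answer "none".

A matching saturating every truck exists, for instance Quinn→F, Gabe→G, Alex→E, Blake→B, Jordan→A, Dana→D, Vic→C.
By Hall's marriage theorem, this means |N(S)| ≥ |S| for every subset S, so no violating subset exists.

none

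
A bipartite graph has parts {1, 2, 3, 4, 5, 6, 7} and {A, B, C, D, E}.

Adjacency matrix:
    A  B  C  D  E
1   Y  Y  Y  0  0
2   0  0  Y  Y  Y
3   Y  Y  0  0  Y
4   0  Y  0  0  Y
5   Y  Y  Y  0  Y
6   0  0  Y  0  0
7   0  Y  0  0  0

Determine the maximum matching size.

One maximum matching: 1–C, 2–D, 3–A, 4–E, 5–B.
The set {1, 3, 4, 5, 6, 7} has only 4 neighbours ({A, B, C, E}), so by Hall's theorem at most 5 of the 7 left vertices can be matched.

5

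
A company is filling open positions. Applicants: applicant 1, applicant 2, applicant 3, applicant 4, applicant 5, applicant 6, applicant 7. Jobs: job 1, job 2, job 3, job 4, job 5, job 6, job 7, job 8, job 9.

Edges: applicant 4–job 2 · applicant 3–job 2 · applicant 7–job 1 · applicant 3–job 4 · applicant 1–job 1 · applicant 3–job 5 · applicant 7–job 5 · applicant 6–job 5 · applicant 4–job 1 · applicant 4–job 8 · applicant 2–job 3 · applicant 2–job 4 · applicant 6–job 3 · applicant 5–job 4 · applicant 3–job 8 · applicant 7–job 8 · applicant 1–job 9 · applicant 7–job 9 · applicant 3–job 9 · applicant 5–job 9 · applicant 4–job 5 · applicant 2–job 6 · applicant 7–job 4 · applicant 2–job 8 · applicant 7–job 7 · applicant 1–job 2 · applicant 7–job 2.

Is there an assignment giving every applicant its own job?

Yes

A valid assignment of size 7: applicant 1-job 1, applicant 2-job 6, applicant 3-job 5, applicant 4-job 2, applicant 5-job 4, applicant 6-job 3, applicant 7-job 9.
All 7 applicants are covered.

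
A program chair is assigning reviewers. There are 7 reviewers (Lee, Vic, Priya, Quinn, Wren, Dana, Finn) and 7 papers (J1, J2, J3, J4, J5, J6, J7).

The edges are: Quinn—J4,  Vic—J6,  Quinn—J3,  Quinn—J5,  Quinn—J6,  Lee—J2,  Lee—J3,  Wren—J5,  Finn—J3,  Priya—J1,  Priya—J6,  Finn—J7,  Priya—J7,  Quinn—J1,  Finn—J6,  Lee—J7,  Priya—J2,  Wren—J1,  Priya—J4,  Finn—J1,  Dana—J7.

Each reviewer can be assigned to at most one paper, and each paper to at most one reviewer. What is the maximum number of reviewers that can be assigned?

One maximum matching: Lee–J2, Vic–J6, Priya–J1, Quinn–J4, Wren–J5, Dana–J7, Finn–J3.
All 7 reviewers are matched, so no larger matching exists.

7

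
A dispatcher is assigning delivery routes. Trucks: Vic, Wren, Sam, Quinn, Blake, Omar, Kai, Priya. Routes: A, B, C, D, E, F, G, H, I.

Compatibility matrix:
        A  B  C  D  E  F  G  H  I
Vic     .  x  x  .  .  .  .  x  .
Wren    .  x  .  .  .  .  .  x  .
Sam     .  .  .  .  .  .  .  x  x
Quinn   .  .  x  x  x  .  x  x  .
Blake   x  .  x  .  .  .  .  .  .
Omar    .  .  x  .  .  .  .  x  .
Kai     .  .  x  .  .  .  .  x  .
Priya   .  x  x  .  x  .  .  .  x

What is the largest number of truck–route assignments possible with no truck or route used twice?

7

One maximum matching: Vic→B, Wren→H, Sam→I, Quinn→G, Blake→A, Omar→C, Priya→E.
The set {Vic, Wren, Omar, Kai} has only 3 neighbours ({B, C, H}), so by Hall's theorem at most 7 of the 8 trucks can be matched.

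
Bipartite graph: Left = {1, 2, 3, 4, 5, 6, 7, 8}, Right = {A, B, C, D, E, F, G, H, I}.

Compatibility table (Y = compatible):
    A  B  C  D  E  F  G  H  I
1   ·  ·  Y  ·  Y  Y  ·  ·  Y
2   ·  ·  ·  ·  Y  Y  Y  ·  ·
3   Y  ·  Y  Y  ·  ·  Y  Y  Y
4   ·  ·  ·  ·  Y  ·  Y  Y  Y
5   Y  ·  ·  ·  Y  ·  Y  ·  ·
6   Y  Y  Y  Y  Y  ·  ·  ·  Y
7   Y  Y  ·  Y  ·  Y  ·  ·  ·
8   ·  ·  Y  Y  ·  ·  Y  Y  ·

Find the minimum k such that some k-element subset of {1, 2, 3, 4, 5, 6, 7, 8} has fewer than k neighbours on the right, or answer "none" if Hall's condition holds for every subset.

A matching saturating every left vertex exists, for instance 1→C, 2→F, 3→A, 4→H, 5→E, 6→B, 7→D, 8→G.
By Hall's marriage theorem, this means |N(S)| ≥ |S| for every subset S, so no violating subset exists.

none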